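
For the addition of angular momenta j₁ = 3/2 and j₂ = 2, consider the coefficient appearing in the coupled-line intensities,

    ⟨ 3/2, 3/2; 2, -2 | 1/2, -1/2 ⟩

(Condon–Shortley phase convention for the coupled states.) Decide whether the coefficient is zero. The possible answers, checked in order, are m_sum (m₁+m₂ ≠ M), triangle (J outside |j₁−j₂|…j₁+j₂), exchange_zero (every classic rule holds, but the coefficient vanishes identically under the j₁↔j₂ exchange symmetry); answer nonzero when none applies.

m-sum: m₁+m₂ = 3/2+(-2) = -1/2, M = -1/2  ✓
triangle: |j₁−j₂| = 1/2 ≤ J = 1/2 ≤ j₁+j₂ = 7/2  ✓
exchange: j₁≠j₂ or m₁≠m₂ — the exchange symmetry imposes no constraint here
value check: CG = +√(2/5) = +0.632456 ≠ 0

nonzero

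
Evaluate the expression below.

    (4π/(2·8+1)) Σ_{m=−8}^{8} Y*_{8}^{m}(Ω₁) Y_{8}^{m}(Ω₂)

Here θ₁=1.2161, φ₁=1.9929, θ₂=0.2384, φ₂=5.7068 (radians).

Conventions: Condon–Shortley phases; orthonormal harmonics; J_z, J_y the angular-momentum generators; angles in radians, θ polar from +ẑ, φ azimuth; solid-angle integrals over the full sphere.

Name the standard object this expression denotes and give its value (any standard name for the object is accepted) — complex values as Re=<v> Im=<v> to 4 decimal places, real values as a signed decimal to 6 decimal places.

Legendre polynomial (addition theorem), +0.075308

This sum is the spherical-harmonic addition theorem: it equals the Legendre polynomial P_l(cos γ) of the angle γ between the two directions.
Expand P_8 via completeness: Σ_{m} conj(Y_{8,m}) at Ω₁ times Y_{8,m} at Ω₂ —
  m=-8: Y*=(-0.299740, -0.071840)  Y=(-0.000001, -0.000005)  product (-0.000000, 0.000002)
  m=-7: Y*=(0.084832, 0.448673)  Y=(-0.000051, -0.000064)  product (0.000024, -0.000029)
  m=-6: Y*=(0.169924, -0.118503)  Y=(-0.000817, -0.000268)  product (-0.000170, 0.000051)
  m=-5: Y*=(0.209185, 0.125313)  Y=(-0.006261, 0.001663)  product (-0.001518, -0.000437)
  m=-4: Y*=(0.036545, -0.309270)  Y=(-0.024263, 0.026855)  product (0.007419, 0.008485)
  m=-3: Y*=(0.102927, -0.032346)  Y=(-0.023305, 0.145932)  product (0.002322, 0.015774)
  m=-2: Y*=(-0.216862, -0.243996)  Y=(0.168311, 0.378901)  product (0.055950, -0.123236)
  m=-1: Y*=(0.019239, -0.042838)  Y=(0.563549, 0.366315)  product (0.026534, -0.017094)
  m=+0: Y*=(-0.325973, -0.000000)  Y=(0.243095, 0.000000)  product (-0.079243, -0.000000)
  m=+1: Y*=(-0.019239, -0.042838)  Y=(-0.563549, 0.366315)  product (0.026534, 0.017094)
  m=+2: Y*=(-0.216862, 0.243996)  Y=(0.168311, -0.378901)  product (0.055950, 0.123236)
  m=+3: Y*=(-0.102927, -0.032346)  Y=(0.023305, 0.145932)  product (0.002322, -0.015774)
  m=+4: Y*=(0.036545, 0.309270)  Y=(-0.024263, -0.026855)  product (0.007419, -0.008485)
  m=+5: Y*=(-0.209185, 0.125313)  Y=(0.006261, 0.001663)  product (-0.001518, 0.000437)
  m=+6: Y*=(0.169924, 0.118503)  Y=(-0.000817, 0.000268)  product (-0.000170, -0.000051)
  m=+7: Y*=(-0.084832, 0.448673)  Y=(0.000051, -0.000064)  product (0.000024, 0.000029)
  m=+8: Y*=(-0.299740, 0.071840)  Y=(-0.000001, 0.000005)  product (-0.000000, -0.000002)
Accumulated sum (0.101878, -0.000000); after 4π/(2l+1) scaling, (0.075308, -0.000000) ⇒ P_8 = 0.075308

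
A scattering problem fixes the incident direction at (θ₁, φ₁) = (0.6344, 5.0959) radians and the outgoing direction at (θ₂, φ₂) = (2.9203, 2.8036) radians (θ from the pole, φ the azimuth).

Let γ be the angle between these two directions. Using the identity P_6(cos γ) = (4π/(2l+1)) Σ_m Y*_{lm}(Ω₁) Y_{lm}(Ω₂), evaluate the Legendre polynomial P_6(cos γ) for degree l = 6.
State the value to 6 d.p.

Term-by-term m-sum for l=6 (normalisation 4π/13 = 0.966644):
  m=-6: Y*=+0.013969-0.015601i  Y=-0.000024+0.000048i  product +0.000000+0.000001i
  m=-5: Y*=+0.092714+0.033503i  Y=-0.000099+0.000826i  product -0.000037+0.000073i
  m=-4: Y*=+0.009926+0.269964i  Y=+0.001702+0.007655i  product -0.002050+0.000536i
  m=-3: Y*=-0.412465+0.184326i  Y=+0.026529+0.042616i  product -0.018798-0.012687i
  m=-2: Y*=-0.264465-0.254920i  Y=+0.168476+0.135125i  product -0.010110-0.078684i
  m=-1: Y*=-0.042243+0.104693i  Y=+0.527856+0.185531i  product -0.041722+0.047426i
  m=+0: Y*=-0.405816-0.000000i  Y=+0.556731+0.000000i  product -0.225930-0.000000i
  m=+1: Y*=+0.042243+0.104693i  Y=-0.527856+0.185531i  product -0.041722-0.047426i
  m=+2: Y*=-0.264465+0.254920i  Y=+0.168476-0.135125i  product -0.010110+0.078684i
  m=+3: Y*=+0.412465+0.184326i  Y=-0.026529+0.042616i  product -0.018798+0.012687i
  m=+4: Y*=+0.009926-0.269964i  Y=+0.001702-0.007655i  product -0.002050-0.000536i
  m=+5: Y*=-0.092714+0.033503i  Y=+0.000099+0.000826i  product -0.000037-0.000073i
  m=+6: Y*=+0.013969+0.015601i  Y=-0.000024-0.000048i  product +0.000000-0.000001i
Total Σ_m = -0.371362-0.000000i. Multiply by 0.966644: -0.358974-0.000000i. P_6(cos γ) = -0.358974

-0.358974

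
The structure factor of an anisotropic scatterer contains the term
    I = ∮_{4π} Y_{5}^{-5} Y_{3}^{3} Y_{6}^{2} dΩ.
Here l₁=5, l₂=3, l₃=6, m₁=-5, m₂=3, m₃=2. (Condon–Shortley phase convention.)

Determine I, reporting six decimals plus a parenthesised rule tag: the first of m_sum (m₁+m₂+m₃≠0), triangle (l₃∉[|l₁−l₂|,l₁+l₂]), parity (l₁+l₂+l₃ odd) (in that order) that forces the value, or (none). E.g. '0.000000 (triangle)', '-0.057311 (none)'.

-0.036034 (none)

m-sum 0 ✓  L=14 even ✓  2≤6≤8 ✓
Π(2lᵢ+1) = 11×7×13 = 1001
triangle coeff Δ(5,3,6) = 1/675675
Σ_t [0,2]: t=0:+1/8640 t=1:−1/2304 t=2:+1/8640 = -7/34560
(3j)²=7/429 [(5 3 6; 0 0 0)], sign=-1
Σ_t [2,2]: t=2:+1/1935360 = 1/1935360
(3j)²=1/1001 [(5 3 6; -5 3 2)], sign=+1
⇒ 4πI² = 7/429
I = (-1)√(7/429/(4π)) = -0.03603425
No selection rule forces the value: the integral is nonzero (none).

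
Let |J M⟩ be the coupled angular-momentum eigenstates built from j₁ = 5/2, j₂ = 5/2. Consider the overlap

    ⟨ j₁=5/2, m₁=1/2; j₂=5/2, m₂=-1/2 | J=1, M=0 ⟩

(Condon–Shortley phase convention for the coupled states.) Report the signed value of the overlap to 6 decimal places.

triangle: 4!*1!*1!/7! = 24/5040
(j±m)!: 3!*2!*2!*3!*1!*1! = 144
prefactor² = (2J+1)*Δ*N² = 72/35
  k=1: −1/(1!*3!*1!*1!*0!*0!) = -1/6
  k=2: +1/(2!*2!*0!*0!*1!*1!) = 1/4
Σ = 1/12  ⇒  CG² = 72/35*(1/12)² = 1/70
CG = +√(1/70) = +0.119523

+0.119523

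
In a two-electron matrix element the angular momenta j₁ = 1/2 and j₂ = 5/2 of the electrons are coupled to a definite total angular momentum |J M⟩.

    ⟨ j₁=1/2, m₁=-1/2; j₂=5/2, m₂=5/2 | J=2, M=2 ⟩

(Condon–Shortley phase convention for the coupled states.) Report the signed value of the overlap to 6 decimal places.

j₁+j₂−J=1  J+j₁−j₂=0  J−j₁+j₂=4  j₁+j₂+J+1=6
(j₁±m₁, j₂±m₂, J±M) = (0,1,5,0,4,0)
P² = 480
sum k=1..1:
  [1] −1/24 = -1/24
S = -1/24
C² = P²·S² = 5/6 ; C = -0.912871

−√(5/6) ≈ -0.912871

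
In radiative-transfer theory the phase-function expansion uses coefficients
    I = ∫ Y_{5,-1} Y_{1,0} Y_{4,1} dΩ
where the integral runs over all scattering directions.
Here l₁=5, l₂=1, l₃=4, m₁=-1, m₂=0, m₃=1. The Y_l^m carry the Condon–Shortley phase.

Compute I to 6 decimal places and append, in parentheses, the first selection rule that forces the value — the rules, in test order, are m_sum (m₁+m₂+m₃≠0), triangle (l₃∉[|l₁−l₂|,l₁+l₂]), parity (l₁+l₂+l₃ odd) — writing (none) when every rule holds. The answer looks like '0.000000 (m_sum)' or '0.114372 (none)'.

Checks pass: Σm=0; 10 even; l₃=4∈[4,6].
(2·5+1)(2·1+1)(2·4+1) = 297
Δ: 2! 8! 0! / 11! → 1/495
sum: t=1:−1/576 = -1/576
3j²(5 1 4; 0 0 0) = Δ·Π!·Σ² = 5/99  (sign -1)
sum: t=1:−1/720 = -1/720
3j²(5 1 4; -1 0 1) = Δ·Π!·Σ² = 8/165  (sign +1)
combine: 4πI² = 297·5/99·8/165 = 8/11
take √, sign -1: I = -0.24057125
No selection rule forces the value: the integral is nonzero (none).

-0.240571 (none)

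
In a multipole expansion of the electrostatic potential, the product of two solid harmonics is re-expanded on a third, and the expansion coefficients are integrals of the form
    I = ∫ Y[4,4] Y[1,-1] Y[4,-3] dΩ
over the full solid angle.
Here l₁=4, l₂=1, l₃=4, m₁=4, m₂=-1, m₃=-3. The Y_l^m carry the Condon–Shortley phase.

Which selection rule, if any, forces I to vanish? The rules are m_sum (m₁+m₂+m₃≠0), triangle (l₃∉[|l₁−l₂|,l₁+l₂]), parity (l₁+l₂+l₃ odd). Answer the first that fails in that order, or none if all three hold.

parity

azimuthal sum: 4 − 1 − 3 = 0  ✓
3 ≤ 4 ≤ 5 (triangle on l)  ✓
L = 4 + 1 + 4 = 9 (odd)  ✗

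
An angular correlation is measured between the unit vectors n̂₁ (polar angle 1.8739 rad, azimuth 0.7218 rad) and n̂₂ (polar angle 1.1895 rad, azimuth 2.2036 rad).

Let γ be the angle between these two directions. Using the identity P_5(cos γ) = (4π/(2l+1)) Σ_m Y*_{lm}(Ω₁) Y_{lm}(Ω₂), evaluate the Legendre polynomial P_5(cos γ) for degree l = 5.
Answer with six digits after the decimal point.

-0.060338

Term-by-term m-sum for l=5 (normalisation 4π/11 = 1.142397):
  [-5]  conj(Y_{5,-5})(Ω₁) = -0.328135-0.165612i ; Y_{5,-5}(Ω₂) = +0.007170+0.319669i ; Δ = +0.050588-0.106082i
  [-4]  conj(Y_{5,-4})(Ω₁) = +0.351807-0.091479i ; Y_{5,-4}(Ω₂) = -0.332182-0.232355i ; Δ = -0.138120-0.051356i
  [-3]  conj(Y_{5,-3})(Ω₁) = +0.033387-0.049371i ; Y_{5,-3}(Ω₂) = +0.064508-0.021924i ; Δ = +0.001071-0.003917i
  [-2]  conj(Y_{5,-2})(Ω₁) = +0.042830+0.334906i ; Y_{5,-2}(Ω₂) = +0.095435-0.302940i ; Δ = +0.105544+0.018987i
  [-1]  conj(Y_{5,-1})(Ω₁) = -0.018496-0.016281i ; Y_{5,-1}(Ω₂) = +0.094232+0.128484i ; Δ = +0.000349-0.003911i
  [+0]  conj(Y_{5,0})(Ω₁) = -0.323371-0.000000i ; Y_{5,0}(Ω₂) = +0.283521+0.000000i ; Δ = -0.091683-0.000000i
  [+1]  conj(Y_{5,1})(Ω₁) = +0.018496-0.016281i ; Y_{5,1}(Ω₂) = -0.094232+0.128484i ; Δ = +0.000349+0.003911i
  [+2]  conj(Y_{5,2})(Ω₁) = +0.042830-0.334906i ; Y_{5,2}(Ω₂) = +0.095435+0.302940i ; Δ = +0.105544-0.018987i
  [+3]  conj(Y_{5,3})(Ω₁) = -0.033387-0.049371i ; Y_{5,3}(Ω₂) = -0.064508-0.021924i ; Δ = +0.001071+0.003917i
  [+4]  conj(Y_{5,4})(Ω₁) = +0.351807+0.091479i ; Y_{5,4}(Ω₂) = -0.332182+0.232355i ; Δ = -0.138120+0.051356i
  [+5]  conj(Y_{5,5})(Ω₁) = +0.328135-0.165612i ; Y_{5,5}(Ω₂) = -0.007170+0.319669i ; Δ = +0.050588+0.106082i
Accumulated sum -0.052817+0.000000i; after 4π/(2l+1) scaling, -0.060338+0.000000i ⇒ P_5 = -0.060338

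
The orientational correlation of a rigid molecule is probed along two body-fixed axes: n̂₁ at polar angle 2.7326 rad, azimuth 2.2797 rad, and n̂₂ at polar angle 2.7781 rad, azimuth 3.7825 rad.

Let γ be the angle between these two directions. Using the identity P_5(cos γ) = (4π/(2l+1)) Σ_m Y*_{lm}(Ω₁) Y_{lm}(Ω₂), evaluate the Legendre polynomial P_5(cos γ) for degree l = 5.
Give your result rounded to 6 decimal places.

Expand P_5 via completeness: Σ_{m} conj(Y_{5,m}) at Ω₁ times Y_{5,m} at Ω₂ —
  m=-5: Y*=+0.001810-0.004247i  Y=+0.002632-0.000166i  product +0.000004-0.000011i
  m=-4: Y*=+0.032119-0.010146i  Y=+0.018360+0.011976i  product +0.000711+0.000198i
  m=-3: Y*=+0.121548+0.075515i  Y=+0.036778+0.100156i  product -0.003093+0.014951i
  m=-2: Y*=+0.057173+0.370790i  Y=-0.092486+0.311081i  product -0.120633-0.016507i
  m=-1: Y*=-0.339716+0.396113i  Y=-0.437767+0.326554i  product +0.019364-0.284341i
  m=+0: Y*=-0.077172-0.000000i  Y=-0.210723+0.000000i  product +0.016262+0.000000i
  m=+1: Y*=+0.339716+0.396113i  Y=+0.437767+0.326554i  product +0.019364+0.284341i
  m=+2: Y*=+0.057173-0.370790i  Y=-0.092486-0.311081i  product -0.120633+0.016507i
  m=+3: Y*=-0.121548+0.075515i  Y=-0.036778+0.100156i  product -0.003093-0.014951i
  m=+4: Y*=+0.032119+0.010146i  Y=+0.018360-0.011976i  product +0.000711-0.000198i
  m=+5: Y*=-0.001810-0.004247i  Y=-0.002632-0.000166i  product +0.000004+0.000011i
Accumulated sum -0.191032-0.000000i; after 4π/(2l+1) scaling, -0.218234-0.000000i ⇒ P_5 = -0.218234

-0.218234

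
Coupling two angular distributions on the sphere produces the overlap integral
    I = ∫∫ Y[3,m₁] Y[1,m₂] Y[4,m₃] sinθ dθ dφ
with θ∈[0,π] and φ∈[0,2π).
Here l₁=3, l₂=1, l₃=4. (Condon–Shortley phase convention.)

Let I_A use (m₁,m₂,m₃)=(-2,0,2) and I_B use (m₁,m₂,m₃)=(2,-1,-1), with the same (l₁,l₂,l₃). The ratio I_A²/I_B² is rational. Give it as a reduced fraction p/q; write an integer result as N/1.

l's match ⇒ only the (l;m) 3-j factors differ between A and B.
A: triangle coeff Δ(3,1,4) = 1/252; Σ_t [0,0]: t=0:+1/120 = 1/120; (3j)²=1/21 [(3 1 4; -2 0 2)], sign=+1
B: triangle coeff Δ(3,1,4) = 1/252; Σ_t [0,0]: t=0:+1/240 = 1/240; (3j)²=1/84 [(3 1 4; 2 -1 -1)], sign=-1
I_A²/I_B² = (1/21)/(1/84) = 4/1

4/1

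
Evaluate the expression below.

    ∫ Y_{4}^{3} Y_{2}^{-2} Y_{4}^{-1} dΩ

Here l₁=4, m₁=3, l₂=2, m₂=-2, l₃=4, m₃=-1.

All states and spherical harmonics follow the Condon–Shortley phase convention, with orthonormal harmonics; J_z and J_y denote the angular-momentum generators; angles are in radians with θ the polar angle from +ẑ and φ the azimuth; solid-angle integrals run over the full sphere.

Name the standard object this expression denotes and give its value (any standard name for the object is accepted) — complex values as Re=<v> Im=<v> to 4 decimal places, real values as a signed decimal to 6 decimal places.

Gaunt coefficient, +0.159270

This is a Gaunt coefficient — the integral of a triple product of spherical harmonics over the sphere.
m-sum 0 ✓  L=10 even ✓  2≤4≤6 ✓
Π(2lᵢ+1) = 9×5×9 = 405
triangle coeff Δ(4,2,4) = 1/13860
Σ_t [0,2]: t=0:+1/192 t=1:−1/36 t=2:+1/192 = -5/288
(3j)²=20/693 [(4 2 4; 0 0 0)], sign=-1
Σ_t [0,0]: t=0:+1/480 = 1/480
(3j)²=3/110 [(4 2 4; 3 -2 -1)], sign=-1
⇒ 4πI² = 270/847
I = (+1)√(270/847/(4π)) = 0.15927046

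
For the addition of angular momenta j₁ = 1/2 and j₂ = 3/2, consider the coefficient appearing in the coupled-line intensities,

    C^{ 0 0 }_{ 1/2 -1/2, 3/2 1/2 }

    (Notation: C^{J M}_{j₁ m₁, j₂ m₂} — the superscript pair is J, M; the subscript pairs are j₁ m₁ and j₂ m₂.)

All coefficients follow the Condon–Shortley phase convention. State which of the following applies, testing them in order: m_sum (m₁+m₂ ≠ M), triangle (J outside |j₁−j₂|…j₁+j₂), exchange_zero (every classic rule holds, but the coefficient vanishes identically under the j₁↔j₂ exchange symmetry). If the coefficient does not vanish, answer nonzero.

triangle

m-sum: m₁+m₂ = -1/2+1/2 = 0, M = 0  ✓
triangle: need |j₁−j₂| ≤ J ≤ j₁+j₂, i.e. J ∈ [1, 2]; J = 0 is outside ✗ ⇒ coefficient is 0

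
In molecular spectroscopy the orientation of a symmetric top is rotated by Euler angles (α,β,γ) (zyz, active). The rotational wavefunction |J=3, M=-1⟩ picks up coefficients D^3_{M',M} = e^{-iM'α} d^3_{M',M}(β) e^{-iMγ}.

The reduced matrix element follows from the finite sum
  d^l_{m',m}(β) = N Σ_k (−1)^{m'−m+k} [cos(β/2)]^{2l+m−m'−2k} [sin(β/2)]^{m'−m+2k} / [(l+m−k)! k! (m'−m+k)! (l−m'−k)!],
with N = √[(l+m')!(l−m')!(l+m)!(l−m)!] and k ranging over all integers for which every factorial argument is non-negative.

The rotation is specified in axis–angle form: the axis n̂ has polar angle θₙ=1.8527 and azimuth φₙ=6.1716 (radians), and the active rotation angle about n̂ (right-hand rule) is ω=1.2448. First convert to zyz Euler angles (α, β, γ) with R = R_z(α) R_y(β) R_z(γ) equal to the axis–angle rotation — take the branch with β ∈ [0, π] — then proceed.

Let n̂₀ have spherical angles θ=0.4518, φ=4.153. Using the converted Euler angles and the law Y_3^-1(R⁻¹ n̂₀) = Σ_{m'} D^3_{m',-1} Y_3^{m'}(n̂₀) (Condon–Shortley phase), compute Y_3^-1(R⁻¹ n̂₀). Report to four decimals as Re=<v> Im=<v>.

Axis–angle → zyz. n̂ = (sinθₙcosφₙ, sinθₙsinφₙ, cosθₙ) = (+0.954554, -0.106958, -0.278185), ω = 1.2448.
R = I cosω + sinω [n̂]ₓ + (1−cosω) n̂n̂ᵀ gives
  R = [+0.939620, +0.194133, -0.281827; -0.332934, +0.328029, -0.884054; -0.079176, +0.924505, +0.372856]
β = atan2(√(R₁₃²+R₂₃²), R₃₃) = 1.188711; α = atan2(R₂₃, R₁₃) mod 2π = 4.403785; γ = atan2(R₃₂, −R₃₁) mod 2π = 1.485363
Need the full column D^3_{m',-1} for m'=−3..3 at α=4.4038, β=1.1887, γ=1.4854.
cos(β/2)=0.828510, sin(β/2)=0.559975
d^3_{-3,-1}: single k=2 term ⇒ +0.572233;  D = -0.303744+0.484964i
d^3_{-2,-1}: k∈[1..2] ⇒ +0.691284 -0.631580 = +0.059704;  D = -0.038583-0.045562i
d^3_{-1,-1}: k∈[0..2] ⇒ +0.323434 -1.181999 +0.404968 = -0.453598;  D = -0.418837+0.174145i
d^3_{0,-1}: k∈[0..2] ⇒ -0.757263 +1.037792 -0.158027 = +0.122502;  D = +0.010453+0.122055i
d^3_{1,-1}: k∈[0..2] ⇒ +0.886500 -0.539957 +0.030833 = +0.377375;  D = -0.368016-0.083522i
d^3_{2,-1}: k∈[0..1] ⇒ -0.631580 +0.144258 = -0.487322;  D = -0.247103+0.420027i
d^3_{3,-1}: single k=0 term ⇒ +0.261406;  D = +0.174405+0.194720i
Y_3^{m'}(θ=0.4518,φ=4.153) and Σ D·Y over m':
  (-0.3037+0.4850i)·(+0.0345+0.0037i)  (-0.0386-0.0456i)·(-0.0765-0.1577i)  (-0.4188+0.1741i)·(-0.2281+0.3644i)  (+0.0105+0.1221i)·(+0.3515+0.0000i)  (-0.3680-0.0835i)·(+0.2281+0.3644i)  (-0.2471+0.4200i)·(-0.0765+0.1577i)  (+0.1744+0.1947i)·(-0.0345+0.0037i)
Y_3^-1(R⁻¹ n̂) = -0.088320-0.354601i

Re=-0.0883 Im=-0.3546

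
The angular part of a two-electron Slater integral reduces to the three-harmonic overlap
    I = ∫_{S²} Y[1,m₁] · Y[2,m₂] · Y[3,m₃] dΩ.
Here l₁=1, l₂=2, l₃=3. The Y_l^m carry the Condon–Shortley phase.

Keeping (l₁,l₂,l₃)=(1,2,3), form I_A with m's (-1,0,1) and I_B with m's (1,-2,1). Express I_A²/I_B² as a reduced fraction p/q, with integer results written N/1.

l's match ⇒ only the (l;m) 3-j factors differ between A and B.
A: triangle coeff Δ(1,2,3) = 1/105; Σ_t [0,0]: t=0:+1/8 = 1/8; (3j)²=2/35 [(1 2 3; -1 0 1)], sign=+1
B: triangle coeff Δ(1,2,3) = 1/105; Σ_t [0,0]: t=0:+1/48 = 1/48; (3j)²=1/105 [(1 2 3; 1 -2 1)], sign=+1
I_A²/I_B² = (2/35)/(1/105) = 6/1

6/1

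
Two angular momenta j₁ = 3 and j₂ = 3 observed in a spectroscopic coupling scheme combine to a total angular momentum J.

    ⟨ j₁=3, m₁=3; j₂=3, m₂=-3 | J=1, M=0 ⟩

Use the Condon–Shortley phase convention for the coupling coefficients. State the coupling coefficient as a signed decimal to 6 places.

+√(9/28) ≈ +0.566947

j₁+j₂−J=5  J+j₁−j₂=1  J−j₁+j₂=1  j₁+j₂+J+1=8
(j₁±m₁, j₂±m₂, J±M) = (6,0,0,6,1,1)
P² = 32400/7
sum k=0..0:
  [0] +1/120 = 1/120
S = 1/120
C² = P²·S² = 9/28 ; C = +0.566947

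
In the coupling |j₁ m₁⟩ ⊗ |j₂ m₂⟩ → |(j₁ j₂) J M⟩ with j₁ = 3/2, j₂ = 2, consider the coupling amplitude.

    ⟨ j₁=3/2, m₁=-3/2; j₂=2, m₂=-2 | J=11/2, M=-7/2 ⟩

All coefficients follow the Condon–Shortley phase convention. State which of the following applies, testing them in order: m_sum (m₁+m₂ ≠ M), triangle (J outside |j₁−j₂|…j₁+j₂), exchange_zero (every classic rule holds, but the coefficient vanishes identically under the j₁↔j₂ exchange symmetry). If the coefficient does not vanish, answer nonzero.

triangle

m-sum: m₁+m₂ = -3/2+(-2) = -7/2, M = -7/2  ✓
triangle: need |j₁−j₂| ≤ J ≤ j₁+j₂, i.e. J ∈ [1/2, 7/2]; J = 11/2 is outside ✗ ⇒ coefficient is 0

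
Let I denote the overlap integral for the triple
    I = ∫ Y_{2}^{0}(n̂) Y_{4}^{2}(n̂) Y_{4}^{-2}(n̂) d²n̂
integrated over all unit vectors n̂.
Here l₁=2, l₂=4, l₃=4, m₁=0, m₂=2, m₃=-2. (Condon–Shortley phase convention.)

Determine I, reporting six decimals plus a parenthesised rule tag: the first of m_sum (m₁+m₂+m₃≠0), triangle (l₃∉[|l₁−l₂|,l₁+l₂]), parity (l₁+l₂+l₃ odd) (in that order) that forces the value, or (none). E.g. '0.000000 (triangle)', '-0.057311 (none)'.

Checks pass: Σm=0; 10 even; l₃=4∈[2,6].
(2·2+1)(2·4+1)(2·4+1) = 405
Δ: 2! 2! 6! / 11! → 1/13860
sum: t=0:+1/192 t=1:−1/36 t=2:+1/192 = -5/288
3j²(2 4 4; 0 0 0) = Δ·Π!·Σ² = 20/693  (sign -1)
sum: t=0:+1/2880 t=1:−1/120 t=2:+1/192 = -1/360
3j²(2 4 4; 0 2 -2) = Δ·Π!·Σ² = 16/3465  (sign -1)
combine: 4πI² = 405·20/693·16/3465 = 320/5929
take √, sign +1: I = 0.06553591
No selection rule forces the value: the integral is nonzero (none).

0.065536 (none)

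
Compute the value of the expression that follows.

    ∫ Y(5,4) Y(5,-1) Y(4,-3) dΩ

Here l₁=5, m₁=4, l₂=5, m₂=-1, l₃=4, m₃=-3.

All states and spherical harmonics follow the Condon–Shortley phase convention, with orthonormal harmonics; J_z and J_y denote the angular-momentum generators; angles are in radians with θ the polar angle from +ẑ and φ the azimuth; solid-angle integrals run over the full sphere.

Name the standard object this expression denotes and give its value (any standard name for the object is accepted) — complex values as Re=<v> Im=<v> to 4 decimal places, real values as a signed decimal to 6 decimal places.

Gaunt coefficient, -0.168084

This is a Gaunt coefficient — the integral of a triple product of spherical harmonics over the sphere.
Checks pass: Σm=0; 14 even; l₃=4∈[0,10].
(2·5+1)(2·5+1)(2·4+1) = 1089
Δ: 6! 4! 4! / 15! → 1/3153150
sum: t=1:−1/69120 t=2:+1/1728 t=3:−1/576 t=4:+1/1728 t=5:−1/69120 = -7/11520
3j²(5 5 4; 0 0 0) = Δ·Π!·Σ² = 2/143  (sign -1)
sum: t=0:+1/103680 t=1:−1/17280 = -1/20736
3j²(5 5 4; 4 -1 -3) = Δ·Π!·Σ² = 10/429  (sign +1)
combine: 4πI² = 1089·2/143·10/429 = 60/169
take √, sign -1: I = -0.16808437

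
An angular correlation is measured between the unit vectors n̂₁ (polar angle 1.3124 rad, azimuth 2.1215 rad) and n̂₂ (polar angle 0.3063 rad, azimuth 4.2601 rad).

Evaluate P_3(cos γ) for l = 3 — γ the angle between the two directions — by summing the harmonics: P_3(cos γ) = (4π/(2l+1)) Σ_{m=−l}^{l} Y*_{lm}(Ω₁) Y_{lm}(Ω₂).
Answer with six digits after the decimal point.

Summing Y*_{l m}(θ₁,φ₁)·Y_{l m}(θ₂,φ₂) over m ∈ [−3, 3]; prefactor 4π/(2·3+1) = 1.795196:
  [-3]  conj(Y_{3,-3})(Ω₁) = +0.375788+0.030625i ; Y_{3,-3}(Ω₂) = +0.011178-0.002428i ; Δ = +0.004275-0.000570i
  [-2]  conj(Y_{3,-2})(Ω₁) = -0.110415-0.217696i ; Y_{3,-2}(Ω₂) = -0.054754-0.069651i ; Δ = -0.009117+0.019610i
  [-1]  conj(Y_{3,-1})(Ω₁) = +0.110122-0.179330i ; Y_{3,-1}(Ω₂) = -0.150991+0.310756i ; Δ = +0.039101+0.061298i
  [+0]  conj(Y_{3,0})(Ω₁) = -0.254941-0.000000i ; Y_{3,0}(Ω₂) = +0.549861+0.000000i ; Δ = -0.140182-0.000000i
  [+1]  conj(Y_{3,1})(Ω₁) = -0.110122-0.179330i ; Y_{3,1}(Ω₂) = +0.150991+0.310756i ; Δ = +0.039101-0.061298i
  [+2]  conj(Y_{3,2})(Ω₁) = -0.110415+0.217696i ; Y_{3,2}(Ω₂) = -0.054754+0.069651i ; Δ = -0.009117-0.019610i
  [+3]  conj(Y_{3,3})(Ω₁) = -0.375788+0.030625i ; Y_{3,3}(Ω₂) = -0.011178-0.002428i ; Δ = +0.004275+0.000570i
Σ over m = -0.071666+0.000000i; ×(4π/7) → -0.128654+0.000000i. Real part: -0.128654

-0.128654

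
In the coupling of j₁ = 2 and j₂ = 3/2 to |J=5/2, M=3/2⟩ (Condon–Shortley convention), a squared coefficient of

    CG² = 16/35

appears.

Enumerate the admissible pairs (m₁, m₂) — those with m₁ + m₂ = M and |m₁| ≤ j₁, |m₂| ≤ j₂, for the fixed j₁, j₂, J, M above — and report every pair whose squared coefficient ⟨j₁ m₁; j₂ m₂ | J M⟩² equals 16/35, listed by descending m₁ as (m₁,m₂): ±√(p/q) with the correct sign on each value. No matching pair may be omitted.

Admissible pairs with m₁+m₂ = M = 3/2: (0,3/2), (1,1/2), (2,-1/2)
  (m₁,m₂)=(2,-1/2): CG² = 16/35, CG = +√(16/35)   ← matches the target
  (m₁,m₂)=(1,1/2): CG² = 1/35, CG = +√(1/35)
  (m₁,m₂)=(0,3/2): CG² = 18/35, CG = −√(18/35)
Pairs with CG² = 16/35: (2,-1/2): +√(16/35)

(2,-1/2): +√(16/35)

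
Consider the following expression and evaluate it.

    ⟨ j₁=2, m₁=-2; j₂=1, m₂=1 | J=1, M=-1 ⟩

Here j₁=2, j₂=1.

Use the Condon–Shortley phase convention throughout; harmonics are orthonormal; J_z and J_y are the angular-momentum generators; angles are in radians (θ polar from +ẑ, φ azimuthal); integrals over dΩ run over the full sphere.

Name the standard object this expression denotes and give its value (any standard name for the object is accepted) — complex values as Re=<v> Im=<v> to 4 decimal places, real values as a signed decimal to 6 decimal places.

Clebsch–Gordan coefficient, +√(3/5) ≈ +0.774597

This is a Clebsch–Gordan (vector-coupling) coefficient.
j₁+j₂−J=2  J+j₁−j₂=2  J−j₁+j₂=0  j₁+j₂+J+1=5
(j₁±m₁, j₂±m₂, J±M) = (0,4,2,0,0,2)
P² = 48/5
sum k=2..2:
  [2] +1/4 = 1/4
S = 1/4
C² = P²·S² = 3/5 ; C = +0.774597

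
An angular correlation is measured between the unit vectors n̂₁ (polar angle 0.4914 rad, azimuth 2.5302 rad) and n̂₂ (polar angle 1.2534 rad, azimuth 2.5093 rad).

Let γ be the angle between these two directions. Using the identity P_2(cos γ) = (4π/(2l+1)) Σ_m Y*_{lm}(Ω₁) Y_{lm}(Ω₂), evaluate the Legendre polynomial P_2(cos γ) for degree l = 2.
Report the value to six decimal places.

0.284872

Summing Y*_{l m}(θ₁,φ₁)·Y_{l m}(θ₂,φ₂) over m ∈ [−2, 2]; prefactor 4π/(2·2+1) = 2.513274:
  term(m=-2) = 0.02996 + 0.00125j   from Y*(Ω₁)=0.02933 - 0.08085j, Y(Ω₂)=0.10510 + 0.33243j
  term(m=-1) = 0.07361 + 0.00154j   from Y*(Ω₁)=-0.26318 + 0.18449j, Y(Ω₂)=-0.18478 - 0.13538j
  term(m=+0) = -0.09378 + 0.00000j   from Y*(Ω₁)=0.42011 + 0.00000j, Y(Ω₂)=-0.22323 + 0.00000j
  term(m=+1) = 0.07361 - 0.00154j   from Y*(Ω₁)=0.26318 + 0.18449j, Y(Ω₂)=0.18478 - 0.13538j
  term(m=+2) = 0.02996 - 0.00125j   from Y*(Ω₁)=0.02933 + 0.08085j, Y(Ω₂)=0.10510 - 0.33243j
Accumulated sum 0.11335 + 0.00000j; after 4π/(2l+1) scaling, 0.28487 + 0.00000j ⇒ P_2 = 0.284872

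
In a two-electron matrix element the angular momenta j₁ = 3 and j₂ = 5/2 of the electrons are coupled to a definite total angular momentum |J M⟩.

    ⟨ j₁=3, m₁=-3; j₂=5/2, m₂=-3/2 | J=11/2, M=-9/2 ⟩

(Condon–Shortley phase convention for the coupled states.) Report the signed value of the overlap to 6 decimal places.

triangle: 0!·6!·5!/12! = 86400/479001600
(j±m)!: 0!·6!·1!·4!·1!·10! = 62705664000
prefactor² = (2J+1)·Δ·N² = 1492992000/11
  k=0: +1/(0!·0!·6!·1!·0!·4!) = 1/17280
Σ = 1/17280  ⇒  CG² = 1492992000/11·(1/17280)² = 5/11
CG = +√(5/11) = +0.674200

+√(5/11) = +0.674200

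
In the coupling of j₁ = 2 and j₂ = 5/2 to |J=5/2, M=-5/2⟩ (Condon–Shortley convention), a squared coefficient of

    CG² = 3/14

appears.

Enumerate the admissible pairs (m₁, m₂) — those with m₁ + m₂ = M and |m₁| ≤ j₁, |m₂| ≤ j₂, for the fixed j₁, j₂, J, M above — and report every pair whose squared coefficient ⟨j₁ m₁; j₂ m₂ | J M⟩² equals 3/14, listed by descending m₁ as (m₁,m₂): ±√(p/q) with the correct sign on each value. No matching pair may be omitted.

(-2,-1/2): +√(3/14)

Admissible pairs with m₁+m₂ = M = -5/2: (-2,-1/2), (-1,-3/2), (0,-5/2)
  (m₁,m₂)=(0,-5/2): CG² = 5/14, CG = +√(5/14)
  (m₁,m₂)=(-1,-3/2): CG² = 3/7, CG = −√(3/7)
  (m₁,m₂)=(-2,-1/2): CG² = 3/14, CG = +√(3/14)   ← matches the target
Pairs with CG² = 3/14: (-2,-1/2): +√(3/14)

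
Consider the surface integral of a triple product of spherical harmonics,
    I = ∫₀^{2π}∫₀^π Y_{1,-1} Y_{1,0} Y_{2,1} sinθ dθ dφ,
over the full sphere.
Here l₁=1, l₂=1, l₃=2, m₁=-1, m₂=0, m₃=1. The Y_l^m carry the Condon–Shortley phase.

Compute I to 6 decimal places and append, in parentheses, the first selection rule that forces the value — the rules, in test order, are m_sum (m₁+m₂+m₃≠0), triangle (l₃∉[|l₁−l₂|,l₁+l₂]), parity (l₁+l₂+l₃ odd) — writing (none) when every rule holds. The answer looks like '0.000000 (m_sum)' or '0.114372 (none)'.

-0.218510 (none)

Rules hold: Σm=0, L=4 even, 0≤2≤2.
N = 3·3·5 = 45
Δ = 0!·2!·2!/5! = 1/30
Racah Σ t=0..0: t=0:+1/1 = 1/1
⇒ 3j(1 1 2; 0 0 0)² = 2/15, sgn +1
Racah Σ t=0..0: t=0:+1/2 = 1/2
⇒ 3j(1 1 2; -1 0 1)² = 1/10, sgn -1
4πI² = N·(3j₀)²·(3jₘ)² = 3/5
I = -1·√(0.6/4π) = -0.21850969
No selection rule forces the value: the integral is nonzero (none).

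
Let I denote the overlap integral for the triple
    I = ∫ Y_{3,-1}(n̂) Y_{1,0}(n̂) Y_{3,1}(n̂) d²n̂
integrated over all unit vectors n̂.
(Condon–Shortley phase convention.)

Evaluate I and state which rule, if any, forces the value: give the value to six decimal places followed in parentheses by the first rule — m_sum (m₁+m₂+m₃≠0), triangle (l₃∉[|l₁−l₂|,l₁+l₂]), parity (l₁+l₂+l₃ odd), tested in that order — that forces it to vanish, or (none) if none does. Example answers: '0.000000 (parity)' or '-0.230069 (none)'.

0.000000 (parity)

Σlᵢ=7 odd — θ-integrand is odd under cosθ→−cosθ; I=0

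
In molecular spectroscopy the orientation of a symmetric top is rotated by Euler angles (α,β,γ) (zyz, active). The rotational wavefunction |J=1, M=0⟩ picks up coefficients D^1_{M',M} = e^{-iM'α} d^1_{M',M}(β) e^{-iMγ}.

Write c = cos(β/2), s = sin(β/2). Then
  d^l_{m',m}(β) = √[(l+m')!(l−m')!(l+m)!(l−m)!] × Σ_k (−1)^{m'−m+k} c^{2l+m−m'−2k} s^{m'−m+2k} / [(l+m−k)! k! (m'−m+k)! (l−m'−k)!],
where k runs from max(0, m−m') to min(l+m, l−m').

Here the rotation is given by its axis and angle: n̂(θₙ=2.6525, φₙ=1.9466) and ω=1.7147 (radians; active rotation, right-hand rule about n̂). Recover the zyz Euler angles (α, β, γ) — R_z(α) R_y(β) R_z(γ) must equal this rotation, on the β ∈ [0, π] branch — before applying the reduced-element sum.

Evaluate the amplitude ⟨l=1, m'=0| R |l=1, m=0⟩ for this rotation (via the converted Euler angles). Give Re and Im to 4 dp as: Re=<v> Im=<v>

Axis–angle → zyz. n̂ = (sinθₙcosφₙ, sinθₙsinφₙ, cosθₙ) = (-0.172435, +0.437037, -0.882760), ω = 1.7147.
R = I cosω + sinω [n̂]ₓ + (1−cosω) n̂n̂ᵀ gives
  R = [-0.109410, +0.787467, +0.606568; -0.959803, +0.074985, -0.270472; -0.258472, -0.611778, +0.747609]
β = atan2(√(R₁₃²+R₂₃²), R₃₃) = 0.726341; α = atan2(R₂₃, R₁₃) mod 2π = 5.863741; γ = atan2(R₃₂, −R₃₁) mod 2π = 5.112134
D^1_{0,0}(5.8637,0.7263,5.1121) = e^{-i·0·5.8637}·d^1_{0,0}(0.7263)·e^{-i·0·5.1121}. Compute d first:
With c≡cos(β/2)=0.934775 and s≡sin(β/2)=0.355240, N=[1·1·1·1]^{1/2}=1.000000
The bounds max(0,m−m')=0 and min(l+m,l−m')=1 give 2 terms
  k=0: (−1)^0·1.0000/(1)·0.9348^2·0.3552^0 = +0.873805
  k=1: (−1)^1·1.0000/(1)·0.9348^0·0.3552^2 = -0.126195
d^1_{0,0}(0.7263) = +0.873805 -0.126195 = +0.747609
Phases: e^{-i·(0)·5.8637}=+1.000000+0.000000i, e^{-i·(0)·5.1121}=+1.000000+0.000000i ⇒ D=+0.747609+0.000000i

Re=0.7476 Im=0.0000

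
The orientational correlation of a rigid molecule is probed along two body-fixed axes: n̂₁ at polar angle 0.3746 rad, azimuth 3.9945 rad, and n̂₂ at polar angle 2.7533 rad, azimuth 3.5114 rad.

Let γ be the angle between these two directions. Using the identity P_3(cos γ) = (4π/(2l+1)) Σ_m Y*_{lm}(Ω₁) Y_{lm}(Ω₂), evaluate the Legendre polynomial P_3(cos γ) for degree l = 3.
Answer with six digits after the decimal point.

0.100335

Expand P_3 via completeness: Σ_{m} conj(Y_{3,m}) at Ω₁ times Y_{3,m} at Ω₂ —
  m=-3: (0.017064, -0.011250) × (-0.010080, 0.020276) = (0.000056, 0.000459)  (running Σ = (0.000056, 0.000459))
  m=-2: (-0.017141, 0.126179) × (-0.100164, 0.091388) = (-0.009814, -0.014205)  (running Σ = (-0.009758, -0.013746))
  m=-1: (-0.259071, -0.296644) × (-0.374579, 0.145202) = (0.140116, 0.073499)  (running Σ = (0.130358, 0.059753))
  m=0: (0.462110, -0.000000) × (-0.443239, 0.000000) = (-0.204825, 0.000000)  (running Σ = (-0.074467, 0.059753))
  m=1: (0.259071, -0.296644) × (0.374579, 0.145202) = (0.140116, -0.073499)  (running Σ = (0.065649, -0.013746))
  m=2: (-0.017141, -0.126179) × (-0.100164, -0.091388) = (-0.009814, 0.014205)  (running Σ = (0.055835, 0.000459))
  m=3: (-0.017064, -0.011250) × (0.010080, 0.020276) = (0.000056, -0.000459)  (running Σ = (0.055891, 0.000000))
Accumulated sum (0.055891, 0.000000); after 4π/(2l+1) scaling, (0.100335, 0.000000) ⇒ P_3 = 0.100335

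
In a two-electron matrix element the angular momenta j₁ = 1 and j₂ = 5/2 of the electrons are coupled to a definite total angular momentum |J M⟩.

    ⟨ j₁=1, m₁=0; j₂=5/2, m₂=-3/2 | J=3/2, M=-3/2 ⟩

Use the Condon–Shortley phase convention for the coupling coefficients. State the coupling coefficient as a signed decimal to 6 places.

triangle: 2!·0!·3!/6! = 12/720
(j±m)!: 1!·1!·1!·4!·0!·3! = 144
prefactor² = (2J+1)·Δ·N² = 48/5
  k=1: −1/(1!·1!·0!·0!·0!·3!) = -1/6
Σ = -1/6  ⇒  CG² = 48/5·(-1/6)² = 4/15
CG = −√(4/15) = -0.516398

-0.516398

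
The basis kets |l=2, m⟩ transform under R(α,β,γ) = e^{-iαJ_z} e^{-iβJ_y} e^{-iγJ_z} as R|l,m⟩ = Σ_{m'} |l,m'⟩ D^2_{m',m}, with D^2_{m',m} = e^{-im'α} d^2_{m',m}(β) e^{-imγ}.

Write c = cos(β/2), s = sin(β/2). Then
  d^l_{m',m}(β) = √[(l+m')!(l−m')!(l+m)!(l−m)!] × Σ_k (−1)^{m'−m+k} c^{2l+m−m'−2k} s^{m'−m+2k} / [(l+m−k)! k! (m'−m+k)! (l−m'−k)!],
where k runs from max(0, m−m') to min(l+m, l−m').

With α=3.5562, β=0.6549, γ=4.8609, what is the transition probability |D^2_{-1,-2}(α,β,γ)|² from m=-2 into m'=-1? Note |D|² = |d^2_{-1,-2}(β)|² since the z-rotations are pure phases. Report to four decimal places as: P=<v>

D^2_{-1,-2}(3.5562,0.6549,4.8609) = e^{-i·-1·3.5562}·d^2_{-1,-2}(0.6549)·e^{-i·-2·4.8609}. Compute d first:
c=cos(0.654900/2)=0.946866, s=sin(0.654900/2)=0.321630; N=√[1·6·1·24]=12.000000
Admissible k: 0..0 (factorial args all ≥0)
  k=0: (−1)^1·12.0000/(6)·0.9469^3·0.3216^1 = -0.546073
d^2_{-1,-2}(0.6549) = -0.546073
|D^2_{-1,-2}|² = |d^2_{-1,-2}(β)|² = (-0.546073)² = 0.298196 (the z-rotation phases have unit modulus)

P=0.2982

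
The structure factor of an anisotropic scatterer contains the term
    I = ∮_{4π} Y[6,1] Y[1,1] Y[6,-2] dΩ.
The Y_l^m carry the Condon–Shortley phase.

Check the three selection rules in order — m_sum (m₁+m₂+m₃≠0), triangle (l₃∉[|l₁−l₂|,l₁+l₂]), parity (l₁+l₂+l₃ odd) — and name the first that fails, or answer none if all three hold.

parity

Σmᵢ = 0  ✓
l₃∈[|l₁−l₂|,l₁+l₂]=[5,7], have l₃=6  ✓
Σlᵢ = 13 ⇒ odd  ✗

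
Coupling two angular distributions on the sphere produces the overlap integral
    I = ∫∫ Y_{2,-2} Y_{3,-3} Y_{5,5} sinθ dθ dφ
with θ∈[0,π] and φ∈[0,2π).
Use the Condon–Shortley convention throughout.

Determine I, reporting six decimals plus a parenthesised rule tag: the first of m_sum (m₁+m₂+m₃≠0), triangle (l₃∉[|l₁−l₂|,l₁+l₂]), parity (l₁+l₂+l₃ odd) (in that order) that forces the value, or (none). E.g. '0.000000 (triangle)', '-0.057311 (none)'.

m-sum 0 ✓  L=10 even ✓  1≤5≤5 ✓
Π(2lᵢ+1) = 5×7×11 = 385
triangle coeff Δ(2,3,5) = 1/2310
Σ_t [0,0]: t=0:+1/144 = 1/144
(3j)²=10/231 [(2 3 5; 0 0 0)], sign=-1
Σ_t [0,0]: t=0:+1/17280 = 1/17280
(3j)²=1/11 [(2 3 5; -2 -3 5)], sign=+1
⇒ 4πI² = 50/33
I = (-1)√(50/33/(4π)) = -0.34723469
No selection rule forces the value: the integral is nonzero (none).

-0.347235 (none)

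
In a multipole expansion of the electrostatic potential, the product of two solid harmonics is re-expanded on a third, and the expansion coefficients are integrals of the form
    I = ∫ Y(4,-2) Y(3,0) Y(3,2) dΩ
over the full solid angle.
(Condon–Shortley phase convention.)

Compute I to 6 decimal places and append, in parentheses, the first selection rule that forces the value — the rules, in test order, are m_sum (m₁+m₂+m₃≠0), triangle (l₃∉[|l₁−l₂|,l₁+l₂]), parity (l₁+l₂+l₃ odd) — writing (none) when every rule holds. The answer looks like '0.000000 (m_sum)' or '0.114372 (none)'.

m-sum 0 ✓  L=10 even ✓  1≤3≤7 ✓
Π(2lᵢ+1) = 9×7×7 = 441
triangle coeff Δ(4,3,3) = 1/34650
Σ_t [1,3]: t=1:−1/72 t=2:+1/16 t=3:−1/72 = 5/144
(3j)²=2/77 [(4 3 3; 0 0 0)], sign=-1
Σ_t [2,3]: t=2:+1/96 t=3:−1/72 = -1/288
(3j)²=1/462 [(4 3 3; -2 0 2)], sign=+1
⇒ 4πI² = 3/121
I = (-1)√(3/121/(4π)) = -0.04441841
No selection rule forces the value: the integral is nonzero (none).

-0.044418 (none)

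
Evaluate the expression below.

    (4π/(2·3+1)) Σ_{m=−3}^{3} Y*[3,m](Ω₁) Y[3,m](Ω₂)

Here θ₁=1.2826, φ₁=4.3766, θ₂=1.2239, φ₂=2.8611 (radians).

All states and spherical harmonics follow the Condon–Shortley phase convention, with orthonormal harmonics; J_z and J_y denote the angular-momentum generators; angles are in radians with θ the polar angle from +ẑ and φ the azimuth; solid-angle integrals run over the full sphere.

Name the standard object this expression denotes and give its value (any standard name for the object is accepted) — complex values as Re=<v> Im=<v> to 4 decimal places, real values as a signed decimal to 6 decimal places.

Legendre polynomial (addition theorem), -0.211840

This sum is the spherical-harmonic addition theorem: it equals the Legendre polynomial P_l(cos γ) of the angle γ between the two directions.
Addition theorem: P_3(cos γ) = (4π/7) Σ_m Y*_{lm}(Ω₁) Y_{lm}(Ω₂), m = −3…3:
  term(m=-3) = -0.02107 - 0.12585j   from Y*(Ω₁)=0.31087 + 0.19639j, Y(Ω₂)=-0.23124 - 0.25875j
  term(m=-2) = -0.08155 + 0.00906j   from Y*(Ω₁)=-0.20902 + 0.16614j, Y(Ω₂)=0.26020 + 0.16349j
  term(m=-1) = 0.00131 + 0.02366j   from Y*(Ω₁)=0.06086 + 0.17438j, Y(Ω₂)=0.12326 + 0.03551j
  term(m=+0) = 0.08461 + 0.00000j   from Y*(Ω₁)=-0.27535 + 0.00000j, Y(Ω₂)=-0.30729 + 0.00000j
  term(m=+1) = 0.00131 - 0.02366j   from Y*(Ω₁)=-0.06086 + 0.17438j, Y(Ω₂)=-0.12326 + 0.03551j
  term(m=+2) = -0.08155 - 0.00906j   from Y*(Ω₁)=-0.20902 - 0.16614j, Y(Ω₂)=0.26020 - 0.16349j
  term(m=+3) = -0.02107 + 0.12585j   from Y*(Ω₁)=-0.31087 + 0.19639j, Y(Ω₂)=0.23124 - 0.25875j
Σ over m = -0.11800 + 0.00000j; ×(4π/7) → -0.21184 + 0.00000j. Real part: -0.211840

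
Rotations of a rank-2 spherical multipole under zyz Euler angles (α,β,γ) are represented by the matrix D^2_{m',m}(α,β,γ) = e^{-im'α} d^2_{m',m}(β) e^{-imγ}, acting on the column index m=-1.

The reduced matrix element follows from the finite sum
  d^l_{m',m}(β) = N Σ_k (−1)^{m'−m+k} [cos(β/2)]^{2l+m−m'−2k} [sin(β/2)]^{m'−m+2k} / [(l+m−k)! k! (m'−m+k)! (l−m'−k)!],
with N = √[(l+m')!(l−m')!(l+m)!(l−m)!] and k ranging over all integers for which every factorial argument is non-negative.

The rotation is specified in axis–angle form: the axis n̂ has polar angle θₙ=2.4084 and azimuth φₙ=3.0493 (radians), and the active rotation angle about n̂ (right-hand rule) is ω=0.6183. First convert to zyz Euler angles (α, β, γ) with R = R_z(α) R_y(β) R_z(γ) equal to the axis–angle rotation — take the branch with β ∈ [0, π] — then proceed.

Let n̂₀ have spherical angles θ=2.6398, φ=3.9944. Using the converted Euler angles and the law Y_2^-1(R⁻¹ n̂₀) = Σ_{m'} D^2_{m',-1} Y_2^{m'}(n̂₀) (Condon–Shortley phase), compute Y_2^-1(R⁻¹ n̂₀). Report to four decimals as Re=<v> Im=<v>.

Axis–angle → zyz. n̂ = (sinθₙcosφₙ, sinθₙsinφₙ, cosθₙ) = (-0.666397, +0.061679, -0.743042), ω = 0.6183.
R = I cosω + sinω [n̂]ₓ + (1−cosω) n̂n̂ᵀ gives
  R = [+0.897081, +0.423095, +0.127424; -0.438314, +0.815569, +0.377793; +0.055919, -0.394762, +0.917080]
β = atan2(√(R₁₃²+R₂₃²), R₃₃) = 0.410102; α = atan2(R₂₃, R₁₃) mod 2π = 1.245494; γ = atan2(R₃₂, −R₃₁) mod 2π = 4.571672
Need the full column D^2_{m',-1} for m'=−2..2 at α=1.2455, β=0.4101, γ=4.5717.
cos(β/2)=0.979051, sin(β/2)=0.203617
d^2_{-2,-1}: single k=1 term ⇒ +0.382173;  D = +0.271833+0.268631i
d^2_{-1,-1}: k∈[0..1] ⇒ +0.918799 -0.119223 = +0.799576;  D = +0.714312-0.359277i
d^2_{0,-1}: k∈[0..1] ⇒ -0.468064 +0.020245 = -0.447819;  D = +0.062808+0.443393i
d^2_{1,-1}: k∈[0..1] ⇒ +0.119223 -0.001719 = +0.117504;  D = -0.115508-0.021567i
d^2_{2,-1}: single k=0 term ⇒ -0.016530;  D = +0.008068-0.014428i
Y_2^{m'}(θ=2.6398,φ=3.9944) and Σ D·Y over m':
  (+0.2718+0.2686i)·(-0.0120-0.0886i)  (+0.7143-0.3593i)·(+0.2143-0.2454i)  (+0.0628+0.4434i)·(+0.4119+0.0000i)  (-0.1155-0.0216i)·(-0.2143-0.2454i)  (+0.0081-0.0144i)·(-0.0120+0.0886i)
Y_2^-1(R⁻¹ n̂) = +0.131982-0.063090i

Re=0.1320 Im=-0.0631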